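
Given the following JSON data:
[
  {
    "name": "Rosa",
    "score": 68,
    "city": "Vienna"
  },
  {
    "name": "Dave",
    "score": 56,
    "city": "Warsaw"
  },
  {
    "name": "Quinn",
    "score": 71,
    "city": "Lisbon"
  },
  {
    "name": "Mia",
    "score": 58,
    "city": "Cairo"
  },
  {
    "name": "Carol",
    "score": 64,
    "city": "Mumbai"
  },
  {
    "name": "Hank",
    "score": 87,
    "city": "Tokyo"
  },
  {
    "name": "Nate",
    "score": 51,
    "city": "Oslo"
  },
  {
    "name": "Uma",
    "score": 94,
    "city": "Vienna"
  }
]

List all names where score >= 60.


Filtering records where score >= 60:
  Rosa (score=68) -> YES
  Dave (score=56) -> no
  Quinn (score=71) -> YES
  Mia (score=58) -> no
  Carol (score=64) -> YES
  Hank (score=87) -> YES
  Nate (score=51) -> no
  Uma (score=94) -> YES


ANSWER: Rosa, Quinn, Carol, Hank, Uma


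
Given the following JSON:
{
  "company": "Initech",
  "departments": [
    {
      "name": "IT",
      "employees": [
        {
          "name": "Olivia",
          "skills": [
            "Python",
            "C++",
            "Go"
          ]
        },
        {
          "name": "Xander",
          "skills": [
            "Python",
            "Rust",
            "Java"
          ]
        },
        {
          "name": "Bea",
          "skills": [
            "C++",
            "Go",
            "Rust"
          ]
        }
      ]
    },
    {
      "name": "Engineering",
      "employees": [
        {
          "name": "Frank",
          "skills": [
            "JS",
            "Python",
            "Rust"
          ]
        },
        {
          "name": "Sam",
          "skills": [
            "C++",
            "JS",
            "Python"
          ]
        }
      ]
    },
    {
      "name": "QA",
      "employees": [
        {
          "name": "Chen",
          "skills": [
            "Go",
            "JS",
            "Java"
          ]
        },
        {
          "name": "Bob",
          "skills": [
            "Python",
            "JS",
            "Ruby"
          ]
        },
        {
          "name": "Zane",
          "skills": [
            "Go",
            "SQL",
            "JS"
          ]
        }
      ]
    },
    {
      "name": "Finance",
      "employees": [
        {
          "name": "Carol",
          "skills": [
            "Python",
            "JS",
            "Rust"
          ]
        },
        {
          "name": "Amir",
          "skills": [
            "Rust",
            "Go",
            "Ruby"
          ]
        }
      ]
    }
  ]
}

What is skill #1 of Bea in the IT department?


Path: departments[0].employees[2].skills[0]
Value: C++

ANSWER: C++


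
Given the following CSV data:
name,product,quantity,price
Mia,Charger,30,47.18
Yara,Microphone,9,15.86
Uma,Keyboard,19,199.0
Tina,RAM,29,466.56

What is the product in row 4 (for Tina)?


Row 4: Tina
Column 'product' = RAM

ANSWER: RAM


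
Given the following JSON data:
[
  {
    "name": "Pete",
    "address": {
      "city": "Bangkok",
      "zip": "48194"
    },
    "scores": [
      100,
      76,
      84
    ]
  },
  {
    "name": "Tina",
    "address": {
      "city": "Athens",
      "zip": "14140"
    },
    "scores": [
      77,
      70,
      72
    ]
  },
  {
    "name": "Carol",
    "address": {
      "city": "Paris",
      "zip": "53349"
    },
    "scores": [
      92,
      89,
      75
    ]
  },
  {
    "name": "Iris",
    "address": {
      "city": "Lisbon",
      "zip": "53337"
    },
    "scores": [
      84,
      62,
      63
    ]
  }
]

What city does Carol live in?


Path: records[2].address.city
Value: Paris

ANSWER: Paris


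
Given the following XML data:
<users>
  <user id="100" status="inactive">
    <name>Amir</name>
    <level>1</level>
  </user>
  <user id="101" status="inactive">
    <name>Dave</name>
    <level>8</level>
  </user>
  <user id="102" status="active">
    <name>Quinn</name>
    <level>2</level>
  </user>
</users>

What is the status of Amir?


Finding user with name = Amir
user id="100" status="inactive"

ANSWER: inactive


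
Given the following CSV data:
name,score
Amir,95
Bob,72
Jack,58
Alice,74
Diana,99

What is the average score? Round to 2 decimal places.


Scores: 95, 72, 58, 74, 99
Sum = 398
Count = 5
Average = 398 / 5 = 79.60

ANSWER: 79.60


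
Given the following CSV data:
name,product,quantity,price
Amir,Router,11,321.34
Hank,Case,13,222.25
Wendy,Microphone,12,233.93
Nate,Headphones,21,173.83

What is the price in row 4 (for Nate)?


Row 4: Nate
Column 'price' = 173.83

ANSWER: 173.83


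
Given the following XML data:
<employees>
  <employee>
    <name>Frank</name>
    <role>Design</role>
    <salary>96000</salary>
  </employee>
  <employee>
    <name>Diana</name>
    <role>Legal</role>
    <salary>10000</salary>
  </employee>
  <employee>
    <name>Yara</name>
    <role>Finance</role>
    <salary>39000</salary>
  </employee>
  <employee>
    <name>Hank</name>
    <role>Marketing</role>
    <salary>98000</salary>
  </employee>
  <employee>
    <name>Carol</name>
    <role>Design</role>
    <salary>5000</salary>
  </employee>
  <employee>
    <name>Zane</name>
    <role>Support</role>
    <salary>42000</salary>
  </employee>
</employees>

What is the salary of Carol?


Searching for <employee> with <name>Carol</name>
Found at position 5
<salary>5000</salary>

ANSWER: 5000


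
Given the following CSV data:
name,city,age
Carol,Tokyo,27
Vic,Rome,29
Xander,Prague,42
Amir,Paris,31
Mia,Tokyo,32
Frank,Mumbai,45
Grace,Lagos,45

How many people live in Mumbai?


Scanning city column for 'Mumbai':
  Row 6: Frank -> MATCH
Total matches: 1

ANSWER: 1


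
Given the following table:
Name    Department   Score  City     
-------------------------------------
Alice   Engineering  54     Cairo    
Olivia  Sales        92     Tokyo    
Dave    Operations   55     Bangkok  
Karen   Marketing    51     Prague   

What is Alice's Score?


Row 1: Alice
Score = 54

ANSWER: 54


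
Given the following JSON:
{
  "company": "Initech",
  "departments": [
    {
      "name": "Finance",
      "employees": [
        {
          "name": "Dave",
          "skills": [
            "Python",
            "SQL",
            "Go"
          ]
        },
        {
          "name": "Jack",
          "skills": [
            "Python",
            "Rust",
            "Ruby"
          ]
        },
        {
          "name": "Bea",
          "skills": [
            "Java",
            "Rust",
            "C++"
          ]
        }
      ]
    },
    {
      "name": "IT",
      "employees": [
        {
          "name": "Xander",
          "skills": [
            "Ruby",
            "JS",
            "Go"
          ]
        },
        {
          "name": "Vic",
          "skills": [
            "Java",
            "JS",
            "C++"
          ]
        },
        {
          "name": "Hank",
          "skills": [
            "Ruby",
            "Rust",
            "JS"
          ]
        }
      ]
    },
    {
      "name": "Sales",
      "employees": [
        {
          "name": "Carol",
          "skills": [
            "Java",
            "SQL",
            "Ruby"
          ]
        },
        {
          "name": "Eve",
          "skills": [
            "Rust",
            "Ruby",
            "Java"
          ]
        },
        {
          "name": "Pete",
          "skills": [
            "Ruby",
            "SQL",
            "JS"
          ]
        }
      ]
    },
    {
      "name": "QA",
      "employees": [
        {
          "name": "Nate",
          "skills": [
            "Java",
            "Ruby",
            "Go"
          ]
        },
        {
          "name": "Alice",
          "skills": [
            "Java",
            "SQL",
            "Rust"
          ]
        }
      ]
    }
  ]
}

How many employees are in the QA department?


Path: departments[3].employees
Count: 2

ANSWER: 2


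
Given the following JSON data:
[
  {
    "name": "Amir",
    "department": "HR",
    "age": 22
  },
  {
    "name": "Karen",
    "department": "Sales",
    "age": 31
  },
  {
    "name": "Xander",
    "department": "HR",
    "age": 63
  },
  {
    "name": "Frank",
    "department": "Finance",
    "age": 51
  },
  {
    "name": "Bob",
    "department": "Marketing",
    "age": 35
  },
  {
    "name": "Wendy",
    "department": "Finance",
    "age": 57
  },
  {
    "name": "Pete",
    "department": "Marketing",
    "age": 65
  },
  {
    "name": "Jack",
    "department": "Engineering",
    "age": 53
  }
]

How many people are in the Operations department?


Scanning records for department = Operations
  No matches found
Count: 0

ANSWER: 0


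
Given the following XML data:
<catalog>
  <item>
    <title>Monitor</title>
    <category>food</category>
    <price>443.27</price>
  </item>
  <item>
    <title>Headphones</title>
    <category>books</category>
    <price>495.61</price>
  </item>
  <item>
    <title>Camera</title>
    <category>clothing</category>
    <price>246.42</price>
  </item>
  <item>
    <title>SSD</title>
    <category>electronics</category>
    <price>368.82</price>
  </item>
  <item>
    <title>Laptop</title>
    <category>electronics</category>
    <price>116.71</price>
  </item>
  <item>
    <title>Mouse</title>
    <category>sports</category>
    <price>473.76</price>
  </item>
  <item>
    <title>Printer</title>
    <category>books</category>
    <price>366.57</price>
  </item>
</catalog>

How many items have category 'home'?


Scanning <item> elements for <category>home</category>:
Count: 0

ANSWER: 0


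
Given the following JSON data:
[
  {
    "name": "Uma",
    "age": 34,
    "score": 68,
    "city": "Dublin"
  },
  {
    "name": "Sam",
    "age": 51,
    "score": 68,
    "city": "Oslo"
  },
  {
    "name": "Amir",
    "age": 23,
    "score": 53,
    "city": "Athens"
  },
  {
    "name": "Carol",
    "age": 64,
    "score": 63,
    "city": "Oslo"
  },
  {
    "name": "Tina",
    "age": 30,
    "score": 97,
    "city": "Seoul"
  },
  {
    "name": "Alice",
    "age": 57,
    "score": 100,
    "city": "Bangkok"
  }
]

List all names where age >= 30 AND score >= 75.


Checking both conditions:
  Uma (age=34, score=68) -> no
  Sam (age=51, score=68) -> no
  Amir (age=23, score=53) -> no
  Carol (age=64, score=63) -> no
  Tina (age=30, score=97) -> YES
  Alice (age=57, score=100) -> YES


ANSWER: Tina, Alice


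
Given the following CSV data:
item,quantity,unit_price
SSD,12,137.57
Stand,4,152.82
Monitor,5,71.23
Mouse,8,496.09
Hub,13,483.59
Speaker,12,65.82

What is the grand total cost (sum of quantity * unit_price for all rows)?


Computing row totals:
  SSD: 12 * 137.57 = 1650.84
  Stand: 4 * 152.82 = 611.28
  Monitor: 5 * 71.23 = 356.15
  Mouse: 8 * 496.09 = 3968.72
  Hub: 13 * 483.59 = 6286.67
  Speaker: 12 * 65.82 = 789.84
Grand total = 1650.84 + 611.28 + 356.15 + 3968.72 + 6286.67 + 789.84 = 13663.5

ANSWER: 13663.5


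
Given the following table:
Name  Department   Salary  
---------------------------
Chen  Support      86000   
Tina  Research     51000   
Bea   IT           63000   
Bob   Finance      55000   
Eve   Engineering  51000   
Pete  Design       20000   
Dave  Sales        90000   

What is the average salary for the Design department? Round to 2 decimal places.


Design department members:
  Pete: 20000
Sum = 20000
Count = 1
Average = 20000 / 1 = 20000.00

ANSWER: 20000.00


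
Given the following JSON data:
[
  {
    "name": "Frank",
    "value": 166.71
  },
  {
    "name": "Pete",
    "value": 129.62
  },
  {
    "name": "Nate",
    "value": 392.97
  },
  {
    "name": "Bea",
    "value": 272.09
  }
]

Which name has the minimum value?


Comparing values:
  Frank: 166.71
  Pete: 129.62
  Nate: 392.97
  Bea: 272.09
Minimum: Pete (129.62)

ANSWER: Pete


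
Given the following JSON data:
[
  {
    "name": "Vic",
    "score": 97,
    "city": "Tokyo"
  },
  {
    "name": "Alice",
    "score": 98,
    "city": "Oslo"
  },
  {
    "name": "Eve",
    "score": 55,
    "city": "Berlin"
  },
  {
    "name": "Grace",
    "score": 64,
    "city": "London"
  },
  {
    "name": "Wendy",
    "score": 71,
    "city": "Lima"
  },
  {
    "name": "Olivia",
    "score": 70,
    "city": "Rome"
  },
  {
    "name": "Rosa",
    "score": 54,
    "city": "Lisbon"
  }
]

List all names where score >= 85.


Filtering records where score >= 85:
  Vic (score=97) -> YES
  Alice (score=98) -> YES
  Eve (score=55) -> no
  Grace (score=64) -> no
  Wendy (score=71) -> no
  Olivia (score=70) -> no
  Rosa (score=54) -> no


ANSWER: Vic, Alice


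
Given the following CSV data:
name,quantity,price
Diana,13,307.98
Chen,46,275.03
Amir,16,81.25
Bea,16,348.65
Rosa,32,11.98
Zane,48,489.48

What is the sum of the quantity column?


Values in 'quantity' column:
  Row 1: 13
  Row 2: 46
  Row 3: 16
  Row 4: 16
  Row 5: 32
  Row 6: 48
Sum = 13 + 46 + 16 + 16 + 32 + 48 = 171

ANSWER: 171


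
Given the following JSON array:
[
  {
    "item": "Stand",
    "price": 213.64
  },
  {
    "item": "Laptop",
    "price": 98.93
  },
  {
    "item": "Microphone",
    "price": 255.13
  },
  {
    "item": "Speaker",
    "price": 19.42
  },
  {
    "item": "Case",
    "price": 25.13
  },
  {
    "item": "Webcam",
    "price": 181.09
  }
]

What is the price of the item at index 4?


Array index 4 -> Case
price = 25.13

ANSWER: 25.13


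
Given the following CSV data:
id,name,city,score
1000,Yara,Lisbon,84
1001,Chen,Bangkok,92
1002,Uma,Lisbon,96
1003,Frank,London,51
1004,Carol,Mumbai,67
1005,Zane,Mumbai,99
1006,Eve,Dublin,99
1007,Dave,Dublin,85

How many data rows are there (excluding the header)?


Counting rows (excluding header):
Header: id,name,city,score
Data rows: 8

ANSWER: 8


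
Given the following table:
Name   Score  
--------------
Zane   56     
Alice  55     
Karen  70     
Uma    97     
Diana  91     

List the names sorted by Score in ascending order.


Sorting by Score (ascending):
  Alice: 55
  Zane: 56
  Karen: 70
  Diana: 91
  Uma: 97


ANSWER: Alice, Zane, Karen, Diana, Uma


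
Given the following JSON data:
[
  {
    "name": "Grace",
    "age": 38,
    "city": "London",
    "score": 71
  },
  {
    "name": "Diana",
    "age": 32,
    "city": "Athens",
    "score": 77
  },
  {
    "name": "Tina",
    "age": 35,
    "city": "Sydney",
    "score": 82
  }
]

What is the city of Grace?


Looking up record where name = Grace
Record index: 0
Field 'city' = London

ANSWER: London


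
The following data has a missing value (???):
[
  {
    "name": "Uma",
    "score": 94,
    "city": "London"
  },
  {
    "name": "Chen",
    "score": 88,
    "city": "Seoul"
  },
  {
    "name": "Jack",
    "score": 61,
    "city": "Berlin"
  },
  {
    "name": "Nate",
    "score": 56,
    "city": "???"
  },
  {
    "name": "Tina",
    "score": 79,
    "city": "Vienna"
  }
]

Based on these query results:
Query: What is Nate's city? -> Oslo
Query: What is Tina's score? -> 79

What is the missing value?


The missing value is Nate's city
From query: Nate's city = Oslo

ANSWER: Oslo


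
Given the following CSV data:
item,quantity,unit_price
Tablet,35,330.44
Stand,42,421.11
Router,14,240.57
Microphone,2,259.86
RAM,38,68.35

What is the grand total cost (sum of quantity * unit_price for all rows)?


Computing row totals:
  Tablet: 35 * 330.44 = 11565.4
  Stand: 42 * 421.11 = 17686.62
  Router: 14 * 240.57 = 3367.98
  Microphone: 2 * 259.86 = 519.72
  RAM: 38 * 68.35 = 2597.3
Grand total = 11565.4 + 17686.62 + 3367.98 + 519.72 + 2597.3 = 35737.02

ANSWER: 35737.02


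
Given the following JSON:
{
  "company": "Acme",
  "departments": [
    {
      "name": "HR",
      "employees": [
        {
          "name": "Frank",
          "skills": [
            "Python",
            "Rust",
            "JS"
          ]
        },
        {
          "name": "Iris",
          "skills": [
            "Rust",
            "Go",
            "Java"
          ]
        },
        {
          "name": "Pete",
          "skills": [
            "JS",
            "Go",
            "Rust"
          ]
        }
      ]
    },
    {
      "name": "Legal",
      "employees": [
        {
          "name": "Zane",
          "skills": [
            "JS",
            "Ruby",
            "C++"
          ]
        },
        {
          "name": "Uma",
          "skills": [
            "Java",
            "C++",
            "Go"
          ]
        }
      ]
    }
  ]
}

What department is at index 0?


Path: departments[0].name
Value: HR

ANSWER: HR


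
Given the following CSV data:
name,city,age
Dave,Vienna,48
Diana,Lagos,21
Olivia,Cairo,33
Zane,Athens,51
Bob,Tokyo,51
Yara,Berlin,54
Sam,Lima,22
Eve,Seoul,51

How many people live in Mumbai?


Scanning city column for 'Mumbai':
Total matches: 0

ANSWER: 0


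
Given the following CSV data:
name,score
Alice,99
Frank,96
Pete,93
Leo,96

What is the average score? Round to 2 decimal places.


Scores: 99, 96, 93, 96
Sum = 384
Count = 4
Average = 384 / 4 = 96.00

ANSWER: 96.00


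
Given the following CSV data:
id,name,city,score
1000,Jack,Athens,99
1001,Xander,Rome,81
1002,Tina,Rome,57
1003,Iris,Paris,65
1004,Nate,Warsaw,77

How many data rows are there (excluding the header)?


Counting rows (excluding header):
Header: id,name,city,score
Data rows: 5

ANSWER: 5


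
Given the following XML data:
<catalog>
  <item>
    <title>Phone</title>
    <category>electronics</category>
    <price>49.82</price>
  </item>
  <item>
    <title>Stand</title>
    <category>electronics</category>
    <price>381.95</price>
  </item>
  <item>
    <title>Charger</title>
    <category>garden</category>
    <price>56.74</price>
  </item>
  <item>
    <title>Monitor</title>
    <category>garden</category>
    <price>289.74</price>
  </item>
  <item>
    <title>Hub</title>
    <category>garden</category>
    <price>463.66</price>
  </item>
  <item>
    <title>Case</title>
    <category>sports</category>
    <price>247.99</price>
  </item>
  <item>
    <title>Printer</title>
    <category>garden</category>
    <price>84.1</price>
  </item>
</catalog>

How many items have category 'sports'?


Scanning <item> elements for <category>sports</category>:
  Item 6: Case -> MATCH
Count: 1

ANSWER: 1


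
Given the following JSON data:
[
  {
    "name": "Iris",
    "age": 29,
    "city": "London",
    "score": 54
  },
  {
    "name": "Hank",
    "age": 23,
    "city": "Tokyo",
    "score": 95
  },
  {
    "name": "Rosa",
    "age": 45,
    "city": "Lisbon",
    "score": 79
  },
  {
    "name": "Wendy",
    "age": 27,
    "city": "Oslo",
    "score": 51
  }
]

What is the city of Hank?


Looking up record where name = Hank
Record index: 1
Field 'city' = Tokyo

ANSWER: Tokyo


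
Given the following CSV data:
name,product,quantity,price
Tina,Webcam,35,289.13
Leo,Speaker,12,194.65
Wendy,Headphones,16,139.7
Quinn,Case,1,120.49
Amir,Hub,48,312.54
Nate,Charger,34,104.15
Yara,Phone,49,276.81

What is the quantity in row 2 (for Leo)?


Row 2: Leo
Column 'quantity' = 12

ANSWER: 12


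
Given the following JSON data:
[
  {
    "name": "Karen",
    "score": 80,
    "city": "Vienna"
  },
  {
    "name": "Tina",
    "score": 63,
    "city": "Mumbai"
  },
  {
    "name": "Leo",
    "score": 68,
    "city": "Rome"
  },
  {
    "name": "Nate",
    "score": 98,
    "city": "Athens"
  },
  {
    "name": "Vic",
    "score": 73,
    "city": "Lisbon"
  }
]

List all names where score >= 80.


Filtering records where score >= 80:
  Karen (score=80) -> YES
  Tina (score=63) -> no
  Leo (score=68) -> no
  Nate (score=98) -> YES
  Vic (score=73) -> no


ANSWER: Karen, Nate


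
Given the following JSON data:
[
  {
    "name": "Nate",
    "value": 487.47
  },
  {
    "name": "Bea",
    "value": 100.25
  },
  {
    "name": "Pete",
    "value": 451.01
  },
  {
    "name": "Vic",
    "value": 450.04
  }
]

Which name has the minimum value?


Comparing values:
  Nate: 487.47
  Bea: 100.25
  Pete: 451.01
  Vic: 450.04
Minimum: Bea (100.25)

ANSWER: Bea


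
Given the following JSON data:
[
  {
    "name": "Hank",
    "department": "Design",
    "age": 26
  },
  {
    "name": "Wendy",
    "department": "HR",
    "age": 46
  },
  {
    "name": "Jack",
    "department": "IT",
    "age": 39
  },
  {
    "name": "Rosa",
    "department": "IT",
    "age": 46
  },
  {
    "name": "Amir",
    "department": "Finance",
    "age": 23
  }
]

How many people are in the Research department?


Scanning records for department = Research
  No matches found
Count: 0

ANSWER: 0


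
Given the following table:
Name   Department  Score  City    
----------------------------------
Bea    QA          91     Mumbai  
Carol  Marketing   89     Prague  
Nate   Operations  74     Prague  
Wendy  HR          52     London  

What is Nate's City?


Row 3: Nate
City = Prague

ANSWER: Prague


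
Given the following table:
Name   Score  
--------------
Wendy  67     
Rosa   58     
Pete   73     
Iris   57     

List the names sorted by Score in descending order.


Sorting by Score (descending):
  Pete: 73
  Wendy: 67
  Rosa: 58
  Iris: 57


ANSWER: Pete, Wendy, Rosa, Iris


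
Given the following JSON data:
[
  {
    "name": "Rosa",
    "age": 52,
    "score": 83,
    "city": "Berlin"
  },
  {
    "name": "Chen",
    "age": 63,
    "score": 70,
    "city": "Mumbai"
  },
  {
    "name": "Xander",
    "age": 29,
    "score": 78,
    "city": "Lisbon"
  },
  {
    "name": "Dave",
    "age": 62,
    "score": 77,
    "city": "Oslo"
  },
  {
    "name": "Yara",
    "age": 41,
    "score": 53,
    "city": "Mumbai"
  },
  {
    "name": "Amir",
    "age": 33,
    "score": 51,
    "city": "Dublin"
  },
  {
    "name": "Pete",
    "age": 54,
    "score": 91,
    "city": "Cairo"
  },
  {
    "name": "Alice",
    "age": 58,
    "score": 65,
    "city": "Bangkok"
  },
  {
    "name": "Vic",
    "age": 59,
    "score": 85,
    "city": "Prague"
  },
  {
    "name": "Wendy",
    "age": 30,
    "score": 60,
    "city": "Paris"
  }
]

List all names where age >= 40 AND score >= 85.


Checking both conditions:
  Rosa (age=52, score=83) -> no
  Chen (age=63, score=70) -> no
  Xander (age=29, score=78) -> no
  Dave (age=62, score=77) -> no
  Yara (age=41, score=53) -> no
  Amir (age=33, score=51) -> no
  Pete (age=54, score=91) -> YES
  Alice (age=58, score=65) -> no
  Vic (age=59, score=85) -> YES
  Wendy (age=30, score=60) -> no


ANSWER: Pete, Vic


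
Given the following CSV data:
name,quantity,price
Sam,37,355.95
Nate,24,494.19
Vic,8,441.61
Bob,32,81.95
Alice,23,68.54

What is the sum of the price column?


Values in 'price' column:
  Row 1: 355.95
  Row 2: 494.19
  Row 3: 441.61
  Row 4: 81.95
  Row 5: 68.54
Sum = 355.95 + 494.19 + 441.61 + 81.95 + 68.54 = 1442.24

ANSWER: 1442.24


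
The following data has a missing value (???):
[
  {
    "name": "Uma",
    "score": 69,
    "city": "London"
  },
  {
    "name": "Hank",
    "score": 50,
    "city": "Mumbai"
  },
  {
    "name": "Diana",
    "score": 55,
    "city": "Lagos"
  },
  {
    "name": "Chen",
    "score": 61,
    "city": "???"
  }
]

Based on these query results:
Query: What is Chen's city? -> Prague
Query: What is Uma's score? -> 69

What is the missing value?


The missing value is Chen's city
From query: Chen's city = Prague

ANSWER: Prague


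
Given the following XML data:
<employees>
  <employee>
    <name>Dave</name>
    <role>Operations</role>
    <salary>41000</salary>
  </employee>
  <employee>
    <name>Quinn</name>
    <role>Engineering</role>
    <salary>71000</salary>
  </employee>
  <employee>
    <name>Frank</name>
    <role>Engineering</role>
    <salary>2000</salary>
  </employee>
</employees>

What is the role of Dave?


Searching for <employee> with <name>Dave</name>
Found at position 1
<role>Operations</role>

ANSWER: Operations


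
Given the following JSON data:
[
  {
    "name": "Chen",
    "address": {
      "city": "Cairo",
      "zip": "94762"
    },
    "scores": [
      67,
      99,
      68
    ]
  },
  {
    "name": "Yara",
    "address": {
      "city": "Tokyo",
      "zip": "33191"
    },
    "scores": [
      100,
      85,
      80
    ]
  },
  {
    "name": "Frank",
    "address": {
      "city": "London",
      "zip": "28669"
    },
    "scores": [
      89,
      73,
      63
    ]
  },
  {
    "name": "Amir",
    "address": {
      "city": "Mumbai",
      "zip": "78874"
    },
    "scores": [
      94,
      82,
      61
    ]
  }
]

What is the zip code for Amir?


Path: records[3].address.zip
Value: 78874

ANSWER: 78874


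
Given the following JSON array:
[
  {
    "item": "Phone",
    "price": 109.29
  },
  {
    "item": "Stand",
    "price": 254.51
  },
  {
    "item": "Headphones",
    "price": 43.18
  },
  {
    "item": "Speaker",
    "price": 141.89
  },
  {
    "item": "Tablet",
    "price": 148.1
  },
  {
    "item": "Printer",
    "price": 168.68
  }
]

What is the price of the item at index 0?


Array index 0 -> Phone
price = 109.29

ANSWER: 109.29


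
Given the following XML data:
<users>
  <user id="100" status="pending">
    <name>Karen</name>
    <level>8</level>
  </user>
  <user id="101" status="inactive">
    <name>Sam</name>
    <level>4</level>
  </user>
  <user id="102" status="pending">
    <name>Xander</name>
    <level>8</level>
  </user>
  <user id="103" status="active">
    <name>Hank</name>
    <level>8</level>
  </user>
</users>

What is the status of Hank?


Finding user with name = Hank
user id="103" status="active"

ANSWER: active


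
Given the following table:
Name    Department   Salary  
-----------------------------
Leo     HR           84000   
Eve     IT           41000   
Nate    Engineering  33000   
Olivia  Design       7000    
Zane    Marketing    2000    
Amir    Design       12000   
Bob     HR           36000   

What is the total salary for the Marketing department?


Marketing department members:
  Zane: 2000
Total = 2000 = 2000

ANSWER: 2000


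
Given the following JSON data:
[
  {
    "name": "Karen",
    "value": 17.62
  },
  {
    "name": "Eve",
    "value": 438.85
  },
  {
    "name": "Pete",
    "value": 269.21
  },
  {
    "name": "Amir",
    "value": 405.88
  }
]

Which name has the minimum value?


Comparing values:
  Karen: 17.62
  Eve: 438.85
  Pete: 269.21
  Amir: 405.88
Minimum: Karen (17.62)

ANSWER: Karen


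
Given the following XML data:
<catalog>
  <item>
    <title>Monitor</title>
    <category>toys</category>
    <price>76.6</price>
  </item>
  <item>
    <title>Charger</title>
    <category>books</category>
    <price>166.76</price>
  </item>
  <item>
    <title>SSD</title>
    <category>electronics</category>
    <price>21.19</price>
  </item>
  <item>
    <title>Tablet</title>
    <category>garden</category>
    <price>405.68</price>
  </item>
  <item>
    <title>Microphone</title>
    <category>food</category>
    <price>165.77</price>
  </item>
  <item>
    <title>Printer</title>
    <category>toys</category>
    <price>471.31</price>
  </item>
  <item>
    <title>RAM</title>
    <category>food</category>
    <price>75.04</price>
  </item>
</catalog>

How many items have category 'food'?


Scanning <item> elements for <category>food</category>:
  Item 5: Microphone -> MATCH
  Item 7: RAM -> MATCH
Count: 2

ANSWER: 2


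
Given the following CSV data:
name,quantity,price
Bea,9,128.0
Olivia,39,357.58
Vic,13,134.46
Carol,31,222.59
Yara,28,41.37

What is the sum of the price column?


Values in 'price' column:
  Row 1: 128.0
  Row 2: 357.58
  Row 3: 134.46
  Row 4: 222.59
  Row 5: 41.37
Sum = 128.0 + 357.58 + 134.46 + 222.59 + 41.37 = 884.0

ANSWER: 884.0


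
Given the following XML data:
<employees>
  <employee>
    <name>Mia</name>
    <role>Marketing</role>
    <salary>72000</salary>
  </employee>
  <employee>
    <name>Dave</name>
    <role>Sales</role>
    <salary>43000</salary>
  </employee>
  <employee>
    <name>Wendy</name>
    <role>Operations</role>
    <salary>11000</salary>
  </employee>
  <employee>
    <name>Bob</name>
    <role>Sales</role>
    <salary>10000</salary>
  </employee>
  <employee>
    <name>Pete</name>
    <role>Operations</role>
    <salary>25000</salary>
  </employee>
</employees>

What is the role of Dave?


Searching for <employee> with <name>Dave</name>
Found at position 2
<role>Sales</role>

ANSWER: Sales


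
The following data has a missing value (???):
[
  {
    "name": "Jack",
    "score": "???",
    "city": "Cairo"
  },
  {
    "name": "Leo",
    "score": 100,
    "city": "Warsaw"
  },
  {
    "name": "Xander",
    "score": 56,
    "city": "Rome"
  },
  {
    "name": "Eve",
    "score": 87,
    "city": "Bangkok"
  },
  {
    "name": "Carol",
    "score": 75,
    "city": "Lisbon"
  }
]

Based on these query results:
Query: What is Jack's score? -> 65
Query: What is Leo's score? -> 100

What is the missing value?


The missing value is Jack's score
From query: Jack's score = 65

ANSWER: 65


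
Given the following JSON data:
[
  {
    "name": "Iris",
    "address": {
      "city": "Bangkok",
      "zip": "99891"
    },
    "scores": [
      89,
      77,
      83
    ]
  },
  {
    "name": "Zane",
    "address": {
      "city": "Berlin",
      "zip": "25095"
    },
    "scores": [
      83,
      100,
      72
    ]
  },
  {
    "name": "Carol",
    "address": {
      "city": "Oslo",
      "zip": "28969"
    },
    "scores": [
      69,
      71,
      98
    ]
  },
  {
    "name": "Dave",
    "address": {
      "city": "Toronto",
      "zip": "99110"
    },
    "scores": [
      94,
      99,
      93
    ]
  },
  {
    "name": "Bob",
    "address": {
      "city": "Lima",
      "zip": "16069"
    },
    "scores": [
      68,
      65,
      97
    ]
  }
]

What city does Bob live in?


Path: records[4].address.city
Value: Lima

ANSWER: Lima


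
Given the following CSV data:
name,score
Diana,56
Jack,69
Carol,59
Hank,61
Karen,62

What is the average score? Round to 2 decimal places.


Scores: 56, 69, 59, 61, 62
Sum = 307
Count = 5
Average = 307 / 5 = 61.40

ANSWER: 61.40


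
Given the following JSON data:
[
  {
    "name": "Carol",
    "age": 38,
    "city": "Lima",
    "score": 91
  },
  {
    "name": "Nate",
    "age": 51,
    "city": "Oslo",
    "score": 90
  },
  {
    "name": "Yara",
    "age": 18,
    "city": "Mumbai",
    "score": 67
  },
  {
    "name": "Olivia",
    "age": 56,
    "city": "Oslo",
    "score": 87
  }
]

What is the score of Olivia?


Looking up record where name = Olivia
Record index: 3
Field 'score' = 87

ANSWER: 87


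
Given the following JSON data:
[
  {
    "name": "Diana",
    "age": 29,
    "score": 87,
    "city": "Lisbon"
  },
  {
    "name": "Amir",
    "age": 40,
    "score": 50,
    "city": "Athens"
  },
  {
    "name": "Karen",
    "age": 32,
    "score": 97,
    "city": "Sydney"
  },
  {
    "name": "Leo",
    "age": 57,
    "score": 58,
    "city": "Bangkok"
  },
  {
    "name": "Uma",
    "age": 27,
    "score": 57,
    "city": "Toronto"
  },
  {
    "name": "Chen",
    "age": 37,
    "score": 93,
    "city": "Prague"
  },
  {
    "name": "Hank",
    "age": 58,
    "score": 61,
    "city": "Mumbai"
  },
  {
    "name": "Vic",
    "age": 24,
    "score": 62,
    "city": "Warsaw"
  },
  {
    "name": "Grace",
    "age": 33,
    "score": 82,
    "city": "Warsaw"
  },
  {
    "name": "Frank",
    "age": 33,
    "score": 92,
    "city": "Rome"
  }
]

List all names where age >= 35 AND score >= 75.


Checking both conditions:
  Diana (age=29, score=87) -> no
  Amir (age=40, score=50) -> no
  Karen (age=32, score=97) -> no
  Leo (age=57, score=58) -> no
  Uma (age=27, score=57) -> no
  Chen (age=37, score=93) -> YES
  Hank (age=58, score=61) -> no
  Vic (age=24, score=62) -> no
  Grace (age=33, score=82) -> no
  Frank (age=33, score=92) -> no


ANSWER: Chen


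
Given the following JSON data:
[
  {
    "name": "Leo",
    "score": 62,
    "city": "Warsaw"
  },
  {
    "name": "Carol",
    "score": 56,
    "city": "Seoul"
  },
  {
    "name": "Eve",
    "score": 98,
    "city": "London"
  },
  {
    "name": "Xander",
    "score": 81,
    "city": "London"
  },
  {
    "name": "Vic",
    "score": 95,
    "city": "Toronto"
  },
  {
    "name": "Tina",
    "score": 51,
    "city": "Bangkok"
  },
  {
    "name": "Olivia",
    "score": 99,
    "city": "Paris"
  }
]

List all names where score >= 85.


Filtering records where score >= 85:
  Leo (score=62) -> no
  Carol (score=56) -> no
  Eve (score=98) -> YES
  Xander (score=81) -> no
  Vic (score=95) -> YES
  Tina (score=51) -> no
  Olivia (score=99) -> YES


ANSWER: Eve, Vic, Olivia


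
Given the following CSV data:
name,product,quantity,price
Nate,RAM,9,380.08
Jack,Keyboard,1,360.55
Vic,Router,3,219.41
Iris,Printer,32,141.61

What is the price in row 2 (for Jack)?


Row 2: Jack
Column 'price' = 360.55

ANSWER: 360.55


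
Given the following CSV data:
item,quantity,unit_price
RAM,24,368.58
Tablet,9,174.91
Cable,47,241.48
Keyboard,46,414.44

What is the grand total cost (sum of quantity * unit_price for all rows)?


Computing row totals:
  RAM: 24 * 368.58 = 8845.92
  Tablet: 9 * 174.91 = 1574.19
  Cable: 47 * 241.48 = 11349.56
  Keyboard: 46 * 414.44 = 19064.24
Grand total = 8845.92 + 1574.19 + 11349.56 + 19064.24 = 40833.91

ANSWER: 40833.91


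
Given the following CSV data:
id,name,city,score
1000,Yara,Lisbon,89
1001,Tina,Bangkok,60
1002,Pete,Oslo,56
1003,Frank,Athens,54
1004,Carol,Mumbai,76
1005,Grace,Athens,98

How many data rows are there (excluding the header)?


Counting rows (excluding header):
Header: id,name,city,score
Data rows: 6

ANSWER: 6


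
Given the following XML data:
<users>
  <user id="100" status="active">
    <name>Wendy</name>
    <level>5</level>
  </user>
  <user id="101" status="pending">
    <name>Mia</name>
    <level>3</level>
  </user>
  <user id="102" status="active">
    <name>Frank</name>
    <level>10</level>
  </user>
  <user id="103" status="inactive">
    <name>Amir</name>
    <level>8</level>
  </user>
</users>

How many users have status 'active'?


Counting users with status='active':
  Wendy (id=100) -> MATCH
  Frank (id=102) -> MATCH
Count: 2

ANSWER: 2


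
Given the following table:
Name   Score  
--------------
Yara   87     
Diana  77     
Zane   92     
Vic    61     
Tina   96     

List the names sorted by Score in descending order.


Sorting by Score (descending):
  Tina: 96
  Zane: 92
  Yara: 87
  Diana: 77
  Vic: 61


ANSWER: Tina, Zane, Yara, Diana, Vic


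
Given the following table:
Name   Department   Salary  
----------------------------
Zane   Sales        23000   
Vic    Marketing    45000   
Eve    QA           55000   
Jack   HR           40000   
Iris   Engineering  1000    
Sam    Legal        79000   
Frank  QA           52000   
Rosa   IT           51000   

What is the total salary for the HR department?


HR department members:
  Jack: 40000
Total = 40000 = 40000

ANSWER: 40000


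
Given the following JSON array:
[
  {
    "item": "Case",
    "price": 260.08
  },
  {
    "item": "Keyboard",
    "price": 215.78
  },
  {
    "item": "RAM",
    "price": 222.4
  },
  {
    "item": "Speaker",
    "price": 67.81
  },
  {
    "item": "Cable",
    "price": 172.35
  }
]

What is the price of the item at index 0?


Array index 0 -> Case
price = 260.08

ANSWER: 260.08


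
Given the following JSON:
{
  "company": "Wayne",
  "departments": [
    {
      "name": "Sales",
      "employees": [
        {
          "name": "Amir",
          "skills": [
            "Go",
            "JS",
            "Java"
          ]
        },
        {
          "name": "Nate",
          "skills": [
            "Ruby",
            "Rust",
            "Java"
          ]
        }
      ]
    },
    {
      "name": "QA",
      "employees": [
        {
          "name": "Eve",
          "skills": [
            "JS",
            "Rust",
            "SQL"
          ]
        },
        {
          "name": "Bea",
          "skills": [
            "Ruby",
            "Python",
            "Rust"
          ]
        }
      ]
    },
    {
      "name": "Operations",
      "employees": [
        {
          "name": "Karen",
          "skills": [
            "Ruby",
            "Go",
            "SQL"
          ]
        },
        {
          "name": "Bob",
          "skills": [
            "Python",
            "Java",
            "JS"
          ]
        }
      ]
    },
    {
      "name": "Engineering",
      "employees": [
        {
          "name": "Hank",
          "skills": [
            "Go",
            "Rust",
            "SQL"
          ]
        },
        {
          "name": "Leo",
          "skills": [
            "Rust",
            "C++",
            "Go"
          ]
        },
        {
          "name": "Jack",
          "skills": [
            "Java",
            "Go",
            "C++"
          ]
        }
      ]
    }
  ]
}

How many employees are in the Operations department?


Path: departments[2].employees
Count: 2

ANSWER: 2


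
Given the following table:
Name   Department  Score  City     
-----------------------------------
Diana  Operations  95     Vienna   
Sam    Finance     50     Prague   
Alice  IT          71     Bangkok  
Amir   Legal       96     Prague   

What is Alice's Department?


Row 3: Alice
Department = IT

ANSWER: IT


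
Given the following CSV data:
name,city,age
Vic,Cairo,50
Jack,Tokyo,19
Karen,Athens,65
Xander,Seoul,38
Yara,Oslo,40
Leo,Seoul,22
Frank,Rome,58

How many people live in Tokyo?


Scanning city column for 'Tokyo':
  Row 2: Jack -> MATCH
Total matches: 1

ANSWER: 1


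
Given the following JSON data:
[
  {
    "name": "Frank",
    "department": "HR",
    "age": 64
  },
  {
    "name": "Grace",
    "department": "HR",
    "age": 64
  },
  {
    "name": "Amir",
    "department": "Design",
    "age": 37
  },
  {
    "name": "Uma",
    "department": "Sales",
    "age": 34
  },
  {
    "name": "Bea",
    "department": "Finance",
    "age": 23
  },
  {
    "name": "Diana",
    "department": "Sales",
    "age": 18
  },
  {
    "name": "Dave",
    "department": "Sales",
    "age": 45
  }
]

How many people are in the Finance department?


Scanning records for department = Finance
  Record 4: Bea
Count: 1

ANSWER: 1


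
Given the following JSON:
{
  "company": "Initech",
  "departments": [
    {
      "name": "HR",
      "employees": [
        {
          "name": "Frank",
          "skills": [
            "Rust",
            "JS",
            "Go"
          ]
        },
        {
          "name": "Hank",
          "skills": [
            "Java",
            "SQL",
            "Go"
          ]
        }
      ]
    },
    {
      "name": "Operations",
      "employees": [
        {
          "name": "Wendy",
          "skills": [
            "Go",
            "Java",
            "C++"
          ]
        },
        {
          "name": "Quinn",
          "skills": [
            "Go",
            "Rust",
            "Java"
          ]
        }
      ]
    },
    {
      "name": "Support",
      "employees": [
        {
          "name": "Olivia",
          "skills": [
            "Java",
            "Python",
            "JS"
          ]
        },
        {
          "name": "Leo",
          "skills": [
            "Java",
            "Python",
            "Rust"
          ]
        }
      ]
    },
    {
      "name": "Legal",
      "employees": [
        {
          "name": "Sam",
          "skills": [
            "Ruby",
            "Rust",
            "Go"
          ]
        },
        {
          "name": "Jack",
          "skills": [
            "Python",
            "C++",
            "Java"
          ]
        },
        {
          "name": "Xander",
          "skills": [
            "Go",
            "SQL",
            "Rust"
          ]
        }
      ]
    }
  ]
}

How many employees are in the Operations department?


Path: departments[1].employees
Count: 2

ANSWER: 2


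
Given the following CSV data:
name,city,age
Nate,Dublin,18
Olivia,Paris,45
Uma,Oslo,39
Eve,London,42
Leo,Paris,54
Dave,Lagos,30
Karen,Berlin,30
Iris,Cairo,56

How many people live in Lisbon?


Scanning city column for 'Lisbon':
Total matches: 0

ANSWER: 0
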